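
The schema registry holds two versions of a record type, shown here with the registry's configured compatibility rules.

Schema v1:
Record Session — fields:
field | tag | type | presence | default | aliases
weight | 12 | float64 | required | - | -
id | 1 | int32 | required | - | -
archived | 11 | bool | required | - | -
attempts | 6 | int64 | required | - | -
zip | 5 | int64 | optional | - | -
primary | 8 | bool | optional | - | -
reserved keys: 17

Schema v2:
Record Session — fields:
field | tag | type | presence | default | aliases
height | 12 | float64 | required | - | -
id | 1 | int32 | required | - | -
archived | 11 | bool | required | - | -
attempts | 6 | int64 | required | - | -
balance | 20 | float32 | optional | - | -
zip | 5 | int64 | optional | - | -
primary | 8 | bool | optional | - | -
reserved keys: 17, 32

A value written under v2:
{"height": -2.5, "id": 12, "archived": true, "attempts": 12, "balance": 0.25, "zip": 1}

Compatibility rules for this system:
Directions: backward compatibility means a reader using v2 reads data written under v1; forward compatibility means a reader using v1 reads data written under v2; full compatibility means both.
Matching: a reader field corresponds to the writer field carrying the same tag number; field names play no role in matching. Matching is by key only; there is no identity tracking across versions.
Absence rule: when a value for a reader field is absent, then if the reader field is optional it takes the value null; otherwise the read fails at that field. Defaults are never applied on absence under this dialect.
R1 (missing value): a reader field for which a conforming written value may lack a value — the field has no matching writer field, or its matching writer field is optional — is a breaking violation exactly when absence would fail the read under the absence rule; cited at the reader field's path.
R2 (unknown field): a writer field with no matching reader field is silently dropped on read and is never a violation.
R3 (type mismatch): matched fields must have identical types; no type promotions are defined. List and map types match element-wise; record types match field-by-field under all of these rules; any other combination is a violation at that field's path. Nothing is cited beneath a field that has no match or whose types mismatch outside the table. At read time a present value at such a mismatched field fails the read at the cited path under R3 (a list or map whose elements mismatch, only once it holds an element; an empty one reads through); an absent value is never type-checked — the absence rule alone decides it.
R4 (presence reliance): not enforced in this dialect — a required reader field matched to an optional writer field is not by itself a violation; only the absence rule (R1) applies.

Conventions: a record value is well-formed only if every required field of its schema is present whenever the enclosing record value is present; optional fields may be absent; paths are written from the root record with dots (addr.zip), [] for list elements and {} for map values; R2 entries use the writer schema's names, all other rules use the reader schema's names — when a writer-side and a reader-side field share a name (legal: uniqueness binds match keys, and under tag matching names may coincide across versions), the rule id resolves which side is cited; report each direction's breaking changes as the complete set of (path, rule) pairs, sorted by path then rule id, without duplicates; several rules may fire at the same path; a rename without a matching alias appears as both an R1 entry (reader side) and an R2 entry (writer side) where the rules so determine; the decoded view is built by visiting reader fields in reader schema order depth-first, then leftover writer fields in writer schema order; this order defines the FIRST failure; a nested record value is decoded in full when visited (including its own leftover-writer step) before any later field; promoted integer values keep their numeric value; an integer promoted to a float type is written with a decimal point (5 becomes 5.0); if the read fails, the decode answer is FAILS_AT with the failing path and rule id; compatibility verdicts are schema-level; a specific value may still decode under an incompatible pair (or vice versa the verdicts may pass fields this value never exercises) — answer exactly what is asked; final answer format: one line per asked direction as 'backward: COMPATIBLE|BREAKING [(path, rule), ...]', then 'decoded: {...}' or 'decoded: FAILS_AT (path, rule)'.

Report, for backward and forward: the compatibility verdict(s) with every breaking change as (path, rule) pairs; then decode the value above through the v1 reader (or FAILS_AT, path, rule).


backward: COMPATIBLE []; forward: COMPATIBLE []; decoded: {"weight": -2.5, "id": 12, "archived": true, "attempts": 12, "zip": 1, "primary": null}

the writer's type comes first in each Session pair
backward analysis of Session with v2 as reader and v1 as writer:
  height: paired with writer weight (float64 -> float64; writer required)
  id: paired with writer id (int32 -> int32; writer required)
  archived: paired with writer archived (bool -> bool; writer required)
  attempts: paired with writer attempts (int64 -> int64; writer required)
  no writer field matches reader balance
  zip: paired with writer zip (int64 -> int64; writer optional)
  primary: paired with writer primary (bool -> bool; writer optional)
  => no violations; backward on Session: COMPATIBLE
forward analysis of Session with v1 as reader and v2 as writer:
  weight: paired with writer height (float64 -> float64; writer required)
  id: paired with writer id (int32 -> int32; writer required)
  archived: paired with writer archived (bool -> bool; writer required)
  attempts: paired with writer attempts (int64 -> int64; writer required)
  zip: paired with writer zip (int64 -> int64; writer optional)
  primary: paired with writer primary (bool -> bool; writer optional)
  writer field balance has no reader counterpart
  => no violations; forward on Session: COMPATIBLE
decode walk for Session under reader schema v1:
  weight := -2.5 (from writer height)
  id := 12
  archived := true
  attempts := 12
  zip := 1
  primary := null (missing; optional => null)
  writer balance: no reader field; dropped
  => decoded: {"weight": -2.5, "id": 12, "archived": true, "attempts": 12, "zip": 1, "primary": null}


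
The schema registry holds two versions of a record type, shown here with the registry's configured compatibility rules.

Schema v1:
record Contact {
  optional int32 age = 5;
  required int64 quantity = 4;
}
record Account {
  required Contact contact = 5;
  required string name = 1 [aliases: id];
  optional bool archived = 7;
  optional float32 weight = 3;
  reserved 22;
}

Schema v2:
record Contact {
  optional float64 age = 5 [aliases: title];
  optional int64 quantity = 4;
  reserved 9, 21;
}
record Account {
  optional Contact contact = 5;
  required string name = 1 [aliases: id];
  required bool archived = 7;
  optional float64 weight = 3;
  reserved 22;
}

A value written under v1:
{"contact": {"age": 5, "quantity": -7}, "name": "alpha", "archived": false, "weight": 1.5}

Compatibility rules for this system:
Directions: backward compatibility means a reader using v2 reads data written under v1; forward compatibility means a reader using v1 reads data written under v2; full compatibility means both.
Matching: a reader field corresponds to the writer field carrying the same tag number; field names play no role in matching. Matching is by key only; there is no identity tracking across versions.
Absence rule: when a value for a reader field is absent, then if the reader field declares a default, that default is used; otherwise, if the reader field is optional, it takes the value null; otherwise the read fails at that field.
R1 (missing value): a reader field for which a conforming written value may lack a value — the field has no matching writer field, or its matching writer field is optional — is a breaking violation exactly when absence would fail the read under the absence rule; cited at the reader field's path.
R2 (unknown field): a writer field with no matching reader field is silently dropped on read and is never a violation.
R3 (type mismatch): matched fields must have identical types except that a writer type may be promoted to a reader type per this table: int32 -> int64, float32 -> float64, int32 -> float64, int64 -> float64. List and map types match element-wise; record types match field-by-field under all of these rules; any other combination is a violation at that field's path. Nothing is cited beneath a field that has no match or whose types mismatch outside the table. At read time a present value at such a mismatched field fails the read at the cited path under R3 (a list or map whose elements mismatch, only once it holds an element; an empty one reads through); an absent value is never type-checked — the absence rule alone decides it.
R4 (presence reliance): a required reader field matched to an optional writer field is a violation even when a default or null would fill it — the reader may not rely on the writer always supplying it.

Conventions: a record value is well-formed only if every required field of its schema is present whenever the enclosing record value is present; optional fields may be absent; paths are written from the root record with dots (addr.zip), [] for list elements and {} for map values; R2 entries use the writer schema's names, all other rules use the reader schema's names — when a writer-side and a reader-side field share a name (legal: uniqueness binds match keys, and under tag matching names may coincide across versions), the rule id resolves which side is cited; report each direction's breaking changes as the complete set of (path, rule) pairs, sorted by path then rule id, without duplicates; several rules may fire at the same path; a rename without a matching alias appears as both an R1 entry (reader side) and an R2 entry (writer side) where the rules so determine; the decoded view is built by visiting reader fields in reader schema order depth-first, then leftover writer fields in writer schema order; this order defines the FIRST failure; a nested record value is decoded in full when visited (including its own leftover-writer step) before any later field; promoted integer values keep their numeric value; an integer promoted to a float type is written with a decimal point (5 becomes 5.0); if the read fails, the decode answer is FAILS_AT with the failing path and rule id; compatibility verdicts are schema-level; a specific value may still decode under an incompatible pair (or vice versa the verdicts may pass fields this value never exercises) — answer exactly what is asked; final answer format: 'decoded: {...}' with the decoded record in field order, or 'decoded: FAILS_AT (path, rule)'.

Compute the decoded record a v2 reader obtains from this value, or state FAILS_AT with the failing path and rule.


decoded: {"contact": {"age": 5.0, "quantity": -7}, "name": "alpha", "archived": false, "weight": 1.5}

the writer's type comes first in each Account pair
decode (reader v2):
  contact.age := 5.0 (int32 -> float64)
  contact.quantity := -7
  name := "alpha"
  archived := false
  weight := 1.5 (float32 -> float64)
  => decoded: {"contact": {"age": 5.0, "quantity": -7}, "name": "alpha", "archived": false, "weight": 1.5}
checking off the Account differences that do not matter here:
  field quantity in record Contact: required changed to optional -> schema-level compatibility only; this Account value's decode is unchanged
  field age in record Contact: type int32 changed to float64 -> schema-level compatibility only; this Account value's decode is unchanged
  field archived in record Account: optional changed to required -> schema-level compatibility only; this Account value's decode is unchanged
  field weight in record Account: type float32 changed to float64 -> schema-level compatibility only; this Account value's decode is unchanged
  field contact in record Account: required changed to optional -> schema-level compatibility only; this Account value's decode is unchanged


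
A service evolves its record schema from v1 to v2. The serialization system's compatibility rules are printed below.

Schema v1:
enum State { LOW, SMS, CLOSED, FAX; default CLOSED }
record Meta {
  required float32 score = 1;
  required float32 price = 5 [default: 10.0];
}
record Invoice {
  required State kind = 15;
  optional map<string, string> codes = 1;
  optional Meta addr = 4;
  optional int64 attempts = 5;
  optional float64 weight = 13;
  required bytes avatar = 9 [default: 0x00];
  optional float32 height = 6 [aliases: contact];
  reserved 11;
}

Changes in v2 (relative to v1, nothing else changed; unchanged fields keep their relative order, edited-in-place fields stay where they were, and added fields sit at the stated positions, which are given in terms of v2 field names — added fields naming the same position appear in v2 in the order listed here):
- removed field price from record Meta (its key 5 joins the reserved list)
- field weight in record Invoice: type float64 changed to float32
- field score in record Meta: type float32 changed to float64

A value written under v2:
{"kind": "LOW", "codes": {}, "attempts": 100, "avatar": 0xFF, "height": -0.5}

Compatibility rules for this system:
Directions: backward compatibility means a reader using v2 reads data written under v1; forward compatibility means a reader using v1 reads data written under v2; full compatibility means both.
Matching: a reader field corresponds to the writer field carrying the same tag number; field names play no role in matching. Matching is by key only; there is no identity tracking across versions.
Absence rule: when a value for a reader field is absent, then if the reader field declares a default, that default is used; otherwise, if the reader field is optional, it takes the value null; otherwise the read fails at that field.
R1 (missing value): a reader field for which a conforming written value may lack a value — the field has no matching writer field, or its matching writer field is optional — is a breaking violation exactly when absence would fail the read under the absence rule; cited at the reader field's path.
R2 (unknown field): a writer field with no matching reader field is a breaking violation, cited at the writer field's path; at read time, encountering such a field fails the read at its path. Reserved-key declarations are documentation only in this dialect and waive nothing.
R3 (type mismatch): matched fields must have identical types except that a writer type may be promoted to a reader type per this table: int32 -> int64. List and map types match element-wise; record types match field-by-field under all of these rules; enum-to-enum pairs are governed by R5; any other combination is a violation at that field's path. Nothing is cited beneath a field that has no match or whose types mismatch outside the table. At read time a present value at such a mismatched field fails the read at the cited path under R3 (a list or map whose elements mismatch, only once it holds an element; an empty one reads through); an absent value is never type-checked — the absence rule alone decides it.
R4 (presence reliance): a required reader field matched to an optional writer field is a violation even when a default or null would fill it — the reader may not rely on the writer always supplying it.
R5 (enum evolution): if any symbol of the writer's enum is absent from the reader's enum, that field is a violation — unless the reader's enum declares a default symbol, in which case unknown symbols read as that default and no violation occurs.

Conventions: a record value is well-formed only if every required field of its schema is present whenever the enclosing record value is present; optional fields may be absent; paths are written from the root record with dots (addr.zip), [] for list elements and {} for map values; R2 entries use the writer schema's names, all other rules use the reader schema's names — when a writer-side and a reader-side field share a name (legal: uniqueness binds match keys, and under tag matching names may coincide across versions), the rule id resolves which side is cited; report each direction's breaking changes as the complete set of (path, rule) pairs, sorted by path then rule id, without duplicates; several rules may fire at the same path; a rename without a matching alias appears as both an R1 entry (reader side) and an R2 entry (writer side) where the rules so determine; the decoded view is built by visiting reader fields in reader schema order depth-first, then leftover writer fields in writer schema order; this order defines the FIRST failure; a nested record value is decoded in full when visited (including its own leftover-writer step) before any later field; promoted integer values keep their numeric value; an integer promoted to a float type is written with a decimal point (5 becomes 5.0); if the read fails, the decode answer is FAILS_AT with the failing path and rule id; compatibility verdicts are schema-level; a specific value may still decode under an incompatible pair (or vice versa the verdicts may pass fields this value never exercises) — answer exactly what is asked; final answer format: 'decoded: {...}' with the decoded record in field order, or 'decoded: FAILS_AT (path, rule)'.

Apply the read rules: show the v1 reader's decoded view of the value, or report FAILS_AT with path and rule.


decoded: {"kind": "LOW", "codes": {}, "addr": null, "attempts": 100, "weight": null, "avatar": 0xFF, "height": -0.5}

the writer's type comes first in each Invoice pair
decode walk for Invoice under reader schema v1:
  kind := "LOW"
  codes := {}
  addr := null (missing; optional => null)
  attempts := 100
  weight := null (missing; optional => null)
  avatar := 0xFF
  height := -0.5
  => decoded: {"kind": "LOW", "codes": {}, "addr": null, "attempts": 100, "weight": null, "avatar": 0xFF, "height": -0.5}
checking off the Invoice differences that do not matter here:
  removed field price from record Meta (its key 5 joins the reserved list) -> a verdict-level change on Invoice — the shown value reads the same
  field weight in record Invoice: type float64 changed to float32 -> a verdict-level change on Invoice — the shown value reads the same
  field score in record Meta: type float32 changed to float64 -> a verdict-level change on Invoice — the shown value reads the same


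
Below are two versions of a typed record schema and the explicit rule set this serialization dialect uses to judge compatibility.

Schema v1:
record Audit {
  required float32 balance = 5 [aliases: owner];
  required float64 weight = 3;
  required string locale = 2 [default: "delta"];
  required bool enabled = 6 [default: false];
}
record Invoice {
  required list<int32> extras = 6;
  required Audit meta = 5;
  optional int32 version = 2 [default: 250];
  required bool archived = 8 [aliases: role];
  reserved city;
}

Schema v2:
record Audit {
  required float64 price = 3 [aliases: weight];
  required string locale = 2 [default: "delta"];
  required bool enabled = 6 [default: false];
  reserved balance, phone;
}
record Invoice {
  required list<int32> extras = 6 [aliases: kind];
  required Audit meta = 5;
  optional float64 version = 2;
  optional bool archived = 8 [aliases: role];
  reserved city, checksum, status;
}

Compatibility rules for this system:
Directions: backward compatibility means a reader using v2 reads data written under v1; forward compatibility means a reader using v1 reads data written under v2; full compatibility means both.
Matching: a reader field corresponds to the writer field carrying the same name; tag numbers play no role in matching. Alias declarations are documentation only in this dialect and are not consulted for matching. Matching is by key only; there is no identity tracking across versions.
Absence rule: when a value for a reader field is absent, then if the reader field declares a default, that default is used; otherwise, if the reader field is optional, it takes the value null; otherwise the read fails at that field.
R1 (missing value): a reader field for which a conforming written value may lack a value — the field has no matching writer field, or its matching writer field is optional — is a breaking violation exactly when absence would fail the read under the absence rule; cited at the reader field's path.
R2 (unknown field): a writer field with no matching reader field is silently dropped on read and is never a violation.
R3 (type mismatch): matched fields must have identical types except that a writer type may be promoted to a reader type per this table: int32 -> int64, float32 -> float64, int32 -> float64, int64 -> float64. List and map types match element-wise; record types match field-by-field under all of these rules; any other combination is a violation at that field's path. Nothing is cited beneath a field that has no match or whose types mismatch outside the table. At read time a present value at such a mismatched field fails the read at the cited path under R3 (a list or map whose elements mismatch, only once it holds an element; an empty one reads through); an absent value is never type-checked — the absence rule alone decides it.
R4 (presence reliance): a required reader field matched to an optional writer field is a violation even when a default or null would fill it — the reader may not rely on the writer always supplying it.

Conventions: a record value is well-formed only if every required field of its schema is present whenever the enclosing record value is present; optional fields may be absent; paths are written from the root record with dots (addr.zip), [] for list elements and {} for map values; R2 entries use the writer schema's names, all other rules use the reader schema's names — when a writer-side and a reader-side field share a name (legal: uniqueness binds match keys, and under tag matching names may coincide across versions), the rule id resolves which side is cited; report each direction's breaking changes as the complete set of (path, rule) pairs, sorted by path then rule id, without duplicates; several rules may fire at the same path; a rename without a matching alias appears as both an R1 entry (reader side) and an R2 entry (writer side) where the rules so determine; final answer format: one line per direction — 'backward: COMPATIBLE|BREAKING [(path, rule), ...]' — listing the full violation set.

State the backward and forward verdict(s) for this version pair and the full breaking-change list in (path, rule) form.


the writer's type comes first in each Invoice pair
checking backward for Invoice: reader v2 against writer v1:
  list<int32> -> list<int32>, writer required: extras aligns to extras
  Audit -> Audit, writer required: meta aligns to meta
  int32 -> float64, writer optional: version aligns to version
  bool -> bool, writer required: archived aligns to archived
  meta.price: no writer-side match
  string -> string, writer required: meta.locale aligns to meta.locale
  bool -> bool, writer required: meta.enabled aligns to meta.enabled
  writer field meta.balance has no reader counterpart
  writer field meta.weight has no reader counterpart
  R1 fires at meta.price
  => backward verdict for Invoice: BREAKING, 1 violation(s)
checking forward for Invoice: reader v1 against writer v2:
  list<int32> -> list<int32>, writer required: extras aligns to extras
  Audit -> Audit, writer required: meta aligns to meta
  float64 -> int32, writer optional: version aligns to version
  bool -> bool, writer optional: archived aligns to archived
  meta.balance: no writer-side match
  meta.weight: no writer-side match
  string -> string, writer required: meta.locale aligns to meta.locale
  bool -> bool, writer required: meta.enabled aligns to meta.enabled
  writer field meta.price has no reader counterpart
  R1 fires at archived
  R4 fires at archived
  R1 fires at meta.balance
  R1 fires at meta.weight
  R3 fires at version
  => forward verdict for Invoice: BREAKING, 5 violation(s)

backward: BREAKING [(meta.price, R1)]; forward: BREAKING [(archived, R1), (archived, R4), (meta.balance, R1), (meta.weight, R1), (version, R3)]


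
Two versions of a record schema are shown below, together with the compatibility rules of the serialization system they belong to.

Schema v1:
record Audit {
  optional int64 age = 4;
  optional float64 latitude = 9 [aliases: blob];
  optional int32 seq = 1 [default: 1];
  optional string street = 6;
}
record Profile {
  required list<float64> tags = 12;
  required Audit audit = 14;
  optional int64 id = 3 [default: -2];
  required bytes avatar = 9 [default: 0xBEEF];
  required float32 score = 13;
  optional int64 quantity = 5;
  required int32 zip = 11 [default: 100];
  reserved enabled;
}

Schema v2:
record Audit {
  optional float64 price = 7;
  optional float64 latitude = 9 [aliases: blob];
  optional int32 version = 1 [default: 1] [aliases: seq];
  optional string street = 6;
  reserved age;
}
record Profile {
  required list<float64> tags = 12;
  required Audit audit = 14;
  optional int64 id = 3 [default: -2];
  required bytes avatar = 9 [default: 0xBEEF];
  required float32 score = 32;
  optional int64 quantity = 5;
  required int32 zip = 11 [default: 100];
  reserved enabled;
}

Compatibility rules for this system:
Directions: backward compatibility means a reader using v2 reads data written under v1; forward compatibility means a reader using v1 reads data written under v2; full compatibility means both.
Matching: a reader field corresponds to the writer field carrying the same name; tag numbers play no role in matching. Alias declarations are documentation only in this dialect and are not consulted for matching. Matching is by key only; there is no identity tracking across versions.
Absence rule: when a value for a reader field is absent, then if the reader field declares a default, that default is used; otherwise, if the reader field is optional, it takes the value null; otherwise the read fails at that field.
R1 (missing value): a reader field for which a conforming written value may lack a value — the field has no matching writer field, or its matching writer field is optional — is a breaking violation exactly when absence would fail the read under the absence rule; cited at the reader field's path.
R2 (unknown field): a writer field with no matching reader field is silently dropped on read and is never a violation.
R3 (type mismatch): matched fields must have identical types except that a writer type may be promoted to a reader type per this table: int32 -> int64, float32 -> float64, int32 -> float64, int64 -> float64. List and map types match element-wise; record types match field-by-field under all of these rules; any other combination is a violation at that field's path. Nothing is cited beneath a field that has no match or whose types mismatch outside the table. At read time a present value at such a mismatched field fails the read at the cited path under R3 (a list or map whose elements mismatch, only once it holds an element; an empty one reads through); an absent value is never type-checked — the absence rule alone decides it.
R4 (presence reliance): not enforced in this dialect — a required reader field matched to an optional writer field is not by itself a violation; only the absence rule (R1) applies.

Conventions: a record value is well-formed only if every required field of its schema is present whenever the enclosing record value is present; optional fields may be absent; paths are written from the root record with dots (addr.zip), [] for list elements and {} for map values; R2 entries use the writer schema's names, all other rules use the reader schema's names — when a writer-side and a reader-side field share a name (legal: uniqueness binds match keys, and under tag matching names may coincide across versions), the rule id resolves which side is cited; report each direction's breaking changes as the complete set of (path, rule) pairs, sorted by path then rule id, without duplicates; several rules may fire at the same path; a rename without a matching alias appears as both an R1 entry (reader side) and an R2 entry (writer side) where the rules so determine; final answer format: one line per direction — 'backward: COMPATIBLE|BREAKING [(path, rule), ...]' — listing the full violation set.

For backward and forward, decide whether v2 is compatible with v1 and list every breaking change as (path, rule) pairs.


backward: COMPATIBLE []; forward: COMPATIBLE []

each type pair in Profile: writer, then reader
backward for Profile (reader v2, writer v1):
  tags: paired with writer tags (list<float64> -> list<float64>; writer required)
  audit: paired with writer audit (Audit -> Audit; writer required)
  id: paired with writer id (int64 -> int64; writer optional)
  avatar: paired with writer avatar (bytes -> bytes; writer required)
  score: paired with writer score (float32 -> float32; writer required)
  quantity: paired with writer quantity (int64 -> int64; writer optional)
  zip: paired with writer zip (int32 -> int32; writer required)
  no writer field matches reader audit.price
  audit.latitude: paired with writer audit.latitude (float64 -> float64; writer optional)
  no writer field matches reader audit.version
  audit.street: paired with writer audit.street (string -> string; writer optional)
  leftover writer field: audit.age
  leftover writer field: audit.seq
  => backward: COMPATIBLE
forward for Profile (reader v1, writer v2):
  tags: paired with writer tags (list<float64> -> list<float64>; writer required)
  audit: paired with writer audit (Audit -> Audit; writer required)
  id: paired with writer id (int64 -> int64; writer optional)
  avatar: paired with writer avatar (bytes -> bytes; writer required)
  score: paired with writer score (float32 -> float32; writer required)
  quantity: paired with writer quantity (int64 -> int64; writer optional)
  zip: paired with writer zip (int32 -> int32; writer required)
  no writer field matches reader audit.age
  audit.latitude: paired with writer audit.latitude (float64 -> float64; writer optional)
  no writer field matches reader audit.seq
  audit.street: paired with writer audit.street (string -> string; writer optional)
  leftover writer field: audit.price
  leftover writer field: audit.version
  => forward: COMPATIBLE


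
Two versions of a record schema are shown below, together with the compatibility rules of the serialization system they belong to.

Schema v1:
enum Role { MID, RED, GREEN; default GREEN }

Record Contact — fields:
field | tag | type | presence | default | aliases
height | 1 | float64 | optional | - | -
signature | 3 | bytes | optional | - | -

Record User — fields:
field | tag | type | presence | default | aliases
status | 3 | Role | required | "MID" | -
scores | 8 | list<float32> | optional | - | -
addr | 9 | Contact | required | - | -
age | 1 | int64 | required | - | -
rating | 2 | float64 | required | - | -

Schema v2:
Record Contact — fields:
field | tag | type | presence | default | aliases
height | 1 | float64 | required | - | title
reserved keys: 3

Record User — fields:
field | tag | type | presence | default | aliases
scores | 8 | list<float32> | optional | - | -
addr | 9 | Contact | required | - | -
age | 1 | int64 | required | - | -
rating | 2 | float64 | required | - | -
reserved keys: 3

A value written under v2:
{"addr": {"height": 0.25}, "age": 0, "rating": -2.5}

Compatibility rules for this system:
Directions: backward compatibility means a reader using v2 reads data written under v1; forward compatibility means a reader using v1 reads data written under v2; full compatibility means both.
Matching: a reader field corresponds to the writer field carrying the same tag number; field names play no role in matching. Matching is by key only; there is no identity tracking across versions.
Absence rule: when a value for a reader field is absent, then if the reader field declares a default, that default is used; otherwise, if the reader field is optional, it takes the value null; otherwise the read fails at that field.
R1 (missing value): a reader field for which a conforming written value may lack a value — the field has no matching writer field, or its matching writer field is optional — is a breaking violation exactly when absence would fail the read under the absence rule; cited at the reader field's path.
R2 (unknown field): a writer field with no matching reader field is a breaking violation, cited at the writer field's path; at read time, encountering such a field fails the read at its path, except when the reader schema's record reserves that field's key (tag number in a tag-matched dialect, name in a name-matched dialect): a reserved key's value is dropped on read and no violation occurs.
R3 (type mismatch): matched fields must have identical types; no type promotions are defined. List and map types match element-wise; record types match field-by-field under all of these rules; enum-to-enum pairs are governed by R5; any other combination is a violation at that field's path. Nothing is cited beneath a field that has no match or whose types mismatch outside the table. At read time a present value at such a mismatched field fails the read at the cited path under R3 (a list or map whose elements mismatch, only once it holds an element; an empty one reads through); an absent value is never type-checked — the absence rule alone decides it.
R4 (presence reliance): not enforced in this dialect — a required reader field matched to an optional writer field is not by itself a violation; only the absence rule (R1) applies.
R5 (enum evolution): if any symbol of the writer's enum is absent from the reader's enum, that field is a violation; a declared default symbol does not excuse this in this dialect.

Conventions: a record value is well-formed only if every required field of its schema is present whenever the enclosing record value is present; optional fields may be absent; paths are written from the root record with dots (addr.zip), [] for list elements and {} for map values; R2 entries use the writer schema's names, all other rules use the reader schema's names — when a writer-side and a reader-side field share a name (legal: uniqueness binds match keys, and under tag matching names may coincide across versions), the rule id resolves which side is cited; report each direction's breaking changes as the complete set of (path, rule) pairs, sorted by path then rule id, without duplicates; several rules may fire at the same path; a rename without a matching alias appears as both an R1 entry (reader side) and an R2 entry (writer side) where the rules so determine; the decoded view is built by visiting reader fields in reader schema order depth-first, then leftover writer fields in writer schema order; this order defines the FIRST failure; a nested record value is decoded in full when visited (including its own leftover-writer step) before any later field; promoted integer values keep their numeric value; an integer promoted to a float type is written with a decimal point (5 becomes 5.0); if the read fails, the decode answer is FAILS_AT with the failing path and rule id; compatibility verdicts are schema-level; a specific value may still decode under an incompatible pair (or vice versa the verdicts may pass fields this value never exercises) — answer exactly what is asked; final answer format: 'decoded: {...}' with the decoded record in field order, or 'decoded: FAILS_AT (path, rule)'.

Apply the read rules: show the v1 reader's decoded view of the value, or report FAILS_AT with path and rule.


each type pair in User: writer, then reader
decoding the User value with the v1 reader:
  status := "MID" (absent -> default)
  scores := null (absent, optional -> null)
  addr.height := 0.25
  addr.signature := null (absent, optional -> null)
  age := 0
  rating := -2.5
  => decoded: {"status": "MID", "scores": null, "addr": {"height": 0.25, "signature": null}, "age": 0, "rating": -2.5}
the other User changes do not affect what is asked:
  removed field status from record User (its key 3 joins the reserved list) -> inert under this dialect — no rule fires on User and the result does not move
  field height in record Contact: optional changed to required -> affects the rule determinations only; this particular User value decodes identically
  removed field signature from record Contact (its key 3 joins the reserved list) -> inert under this dialect — no rule fires on User and the result does not move

decoded: {"status": "MID", "scores": null, "addr": {"height": 0.25, "signature": null}, "age": 0, "rating": -2.5}


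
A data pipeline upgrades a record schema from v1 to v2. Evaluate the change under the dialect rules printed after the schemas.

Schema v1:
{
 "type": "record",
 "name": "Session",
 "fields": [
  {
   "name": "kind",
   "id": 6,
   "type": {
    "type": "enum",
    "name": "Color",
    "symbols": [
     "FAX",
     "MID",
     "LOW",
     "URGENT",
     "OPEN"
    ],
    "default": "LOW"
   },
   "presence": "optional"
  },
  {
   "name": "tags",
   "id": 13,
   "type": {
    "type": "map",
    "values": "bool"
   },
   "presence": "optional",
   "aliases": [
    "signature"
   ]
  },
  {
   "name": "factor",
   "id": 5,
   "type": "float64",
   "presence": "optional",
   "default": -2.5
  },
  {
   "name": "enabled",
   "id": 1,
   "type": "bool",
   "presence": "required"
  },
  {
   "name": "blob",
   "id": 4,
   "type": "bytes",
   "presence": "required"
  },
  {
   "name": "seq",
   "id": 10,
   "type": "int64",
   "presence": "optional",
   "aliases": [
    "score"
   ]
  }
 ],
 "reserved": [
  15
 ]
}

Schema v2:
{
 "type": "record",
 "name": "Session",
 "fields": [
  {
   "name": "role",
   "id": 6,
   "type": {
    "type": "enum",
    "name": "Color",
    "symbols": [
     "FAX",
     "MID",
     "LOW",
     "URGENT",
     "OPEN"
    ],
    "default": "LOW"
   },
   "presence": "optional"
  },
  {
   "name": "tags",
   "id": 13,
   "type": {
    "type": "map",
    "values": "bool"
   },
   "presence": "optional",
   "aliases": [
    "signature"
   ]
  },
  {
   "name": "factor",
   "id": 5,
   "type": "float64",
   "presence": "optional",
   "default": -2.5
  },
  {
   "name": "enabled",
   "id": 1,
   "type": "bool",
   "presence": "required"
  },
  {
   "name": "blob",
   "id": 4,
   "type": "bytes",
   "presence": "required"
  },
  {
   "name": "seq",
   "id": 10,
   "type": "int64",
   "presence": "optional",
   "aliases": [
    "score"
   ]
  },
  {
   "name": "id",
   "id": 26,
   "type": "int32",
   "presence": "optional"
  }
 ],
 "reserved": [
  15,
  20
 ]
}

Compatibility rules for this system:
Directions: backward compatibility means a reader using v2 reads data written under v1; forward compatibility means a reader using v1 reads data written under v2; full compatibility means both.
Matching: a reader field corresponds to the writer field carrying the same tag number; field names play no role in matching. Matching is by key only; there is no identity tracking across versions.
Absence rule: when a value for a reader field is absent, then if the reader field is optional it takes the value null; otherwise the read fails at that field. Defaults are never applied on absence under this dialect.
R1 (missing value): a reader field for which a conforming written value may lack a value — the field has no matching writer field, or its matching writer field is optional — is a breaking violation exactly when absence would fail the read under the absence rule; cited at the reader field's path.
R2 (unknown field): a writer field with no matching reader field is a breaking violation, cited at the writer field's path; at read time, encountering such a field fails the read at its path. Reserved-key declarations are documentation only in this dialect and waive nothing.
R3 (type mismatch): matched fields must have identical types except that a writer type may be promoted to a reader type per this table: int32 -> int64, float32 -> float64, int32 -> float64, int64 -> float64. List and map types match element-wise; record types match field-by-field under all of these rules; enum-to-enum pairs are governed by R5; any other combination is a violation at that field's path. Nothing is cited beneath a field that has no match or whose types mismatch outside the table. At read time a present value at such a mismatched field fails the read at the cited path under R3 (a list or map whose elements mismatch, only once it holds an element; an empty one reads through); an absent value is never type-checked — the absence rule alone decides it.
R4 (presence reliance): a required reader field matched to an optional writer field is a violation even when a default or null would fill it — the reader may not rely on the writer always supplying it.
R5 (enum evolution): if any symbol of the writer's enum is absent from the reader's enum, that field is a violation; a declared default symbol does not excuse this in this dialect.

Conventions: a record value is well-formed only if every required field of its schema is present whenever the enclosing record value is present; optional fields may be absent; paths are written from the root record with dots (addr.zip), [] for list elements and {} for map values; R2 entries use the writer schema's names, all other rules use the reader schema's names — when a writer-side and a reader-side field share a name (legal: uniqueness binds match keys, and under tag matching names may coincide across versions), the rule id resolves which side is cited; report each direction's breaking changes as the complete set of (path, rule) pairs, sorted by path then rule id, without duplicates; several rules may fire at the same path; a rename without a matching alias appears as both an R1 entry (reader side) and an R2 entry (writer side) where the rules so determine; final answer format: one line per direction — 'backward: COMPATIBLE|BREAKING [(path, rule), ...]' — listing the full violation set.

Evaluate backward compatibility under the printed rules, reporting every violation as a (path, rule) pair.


each type pair in Session: writer, then reader
checking backward for Session: reader v2 against writer v1:
  role: paired with writer kind (Color -> Color; writer optional)
  tags: paired with writer tags (map<string, bool> -> map<string, bool>; writer optional)
  factor: paired with writer factor (float64 -> float64; writer optional)
  enabled: paired with writer enabled (bool -> bool; writer required)
  blob: paired with writer blob (bytes -> bytes; writer required)
  seq: paired with writer seq (int64 -> int64; writer optional)
  no writer field matches reader id
  => no violations; backward on Session: COMPATIBLE
remaining Session differences; none change what is asked:
  added field id to record Session: optional int32, tag 26 (in v2 it sits last) -> fires only in the forward direction of Session, which is not asked here
  renamed field kind to role in record Session -> fires no rule on Session, leaving the asked answer as it is

backward: COMPATIBLE []
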